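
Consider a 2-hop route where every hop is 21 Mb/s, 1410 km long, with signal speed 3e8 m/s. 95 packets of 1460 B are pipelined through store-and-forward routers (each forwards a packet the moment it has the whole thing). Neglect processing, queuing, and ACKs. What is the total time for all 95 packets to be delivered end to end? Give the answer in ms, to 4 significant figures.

Per-hop transmission t_tx = L/R = 11680/21000000 = 0.55619 ms.
Per-hop propagation t_prop = 1410000/300000000 = 4.7 ms.
Pipeline fill: first packet needs 2·t_tx to clear all hops; remaining 94 packets each add one t_tx.
Total = (2+95-1)·t_tx + 2·t_prop = 96·0.55619 + 2·4.7 = 62.79 ms.

62.79 ms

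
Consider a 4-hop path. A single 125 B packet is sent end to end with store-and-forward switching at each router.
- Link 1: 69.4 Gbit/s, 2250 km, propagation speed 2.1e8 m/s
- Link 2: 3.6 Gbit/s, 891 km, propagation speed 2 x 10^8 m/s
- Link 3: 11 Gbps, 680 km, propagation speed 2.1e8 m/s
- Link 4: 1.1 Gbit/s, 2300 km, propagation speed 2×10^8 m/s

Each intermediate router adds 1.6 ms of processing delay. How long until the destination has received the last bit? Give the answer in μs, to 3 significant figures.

34700 μs

L = 125 × 8 = 1000 bits.
Transmission delays (L/R per hop): 0.0144092, 0.277778, 0.0909091, 0.909091 μs; sum = 1.29219 μs.
Propagation delays (d/s per hop): 10714.3, 4455, 3238.1, 11500 μs; sum = 29907.4 μs.
Processing at 3 router(s): 3 × 1.6 ms = 4800 μs.
End-to-end = 34700 μs.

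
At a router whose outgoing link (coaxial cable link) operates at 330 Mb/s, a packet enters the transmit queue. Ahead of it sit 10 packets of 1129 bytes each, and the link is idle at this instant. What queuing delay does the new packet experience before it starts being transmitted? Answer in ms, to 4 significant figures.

Each queued packet: L/R = 9032/330000000 = 0.0273697 ms.
10 queued → 0.273697 ms.
Queuing delay = 0.2737 ms.

0.2737 ms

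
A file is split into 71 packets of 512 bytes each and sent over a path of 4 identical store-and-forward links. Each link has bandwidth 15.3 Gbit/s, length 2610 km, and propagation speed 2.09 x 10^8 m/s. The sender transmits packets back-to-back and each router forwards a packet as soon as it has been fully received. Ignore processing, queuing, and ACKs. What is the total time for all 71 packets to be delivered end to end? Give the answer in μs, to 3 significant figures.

50000 μs

Per-hop transmission t_tx = L/R = 4096/15300000000 = 0.267712 μs.
Per-hop propagation t_prop = 2610000/209000000 = 12488 μs.
Pipeline fill: first packet needs 4·t_tx to clear all hops; remaining 70 packets each add one t_tx.
Total = (4+71-1)·t_tx + 4·t_prop = 74·0.267712 + 4·12488 = 50000 μs.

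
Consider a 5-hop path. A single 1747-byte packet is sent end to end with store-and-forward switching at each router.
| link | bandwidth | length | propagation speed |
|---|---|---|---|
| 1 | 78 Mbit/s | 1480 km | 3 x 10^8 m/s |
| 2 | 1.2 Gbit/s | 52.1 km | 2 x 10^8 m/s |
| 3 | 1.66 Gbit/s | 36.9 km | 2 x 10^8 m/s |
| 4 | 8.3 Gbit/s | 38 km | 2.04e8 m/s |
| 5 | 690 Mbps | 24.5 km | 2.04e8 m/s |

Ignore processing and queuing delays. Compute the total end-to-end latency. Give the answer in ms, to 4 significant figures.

5.906 ms

L = 1747 × 8 = 13976 bits.
Transmission delays (L/R per hop): 0.179179, 0.0116467, 0.00841928, 0.00168386, 0.0202551 ms; sum = 0.221184 ms.
Propagation delays (d/s per hop): 4.93333, 0.2605, 0.1845, 0.186275, 0.120098 ms; sum = 5.68471 ms.
End-to-end = 5.906 ms.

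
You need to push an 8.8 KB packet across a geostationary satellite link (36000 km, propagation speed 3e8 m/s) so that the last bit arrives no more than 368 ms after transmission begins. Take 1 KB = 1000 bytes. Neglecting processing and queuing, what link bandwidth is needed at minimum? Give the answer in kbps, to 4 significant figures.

283.9 kbps

L = 70400 bits.
Propagation delay = 36000000 / 300000000 = 120 ms.
Transmission budget = 368 − 120 = 248 ms.
R ≥ L / t_tx = 70400 bits / 0.248 s = 283.9 kbps.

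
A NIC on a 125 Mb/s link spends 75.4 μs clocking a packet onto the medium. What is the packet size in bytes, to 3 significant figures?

1180 bytes

L = R × t_tx = 125000000 b/s × 7.54e-05 s = 9425 bits.
In bytes: 9425 / 8 = 1180 bytes.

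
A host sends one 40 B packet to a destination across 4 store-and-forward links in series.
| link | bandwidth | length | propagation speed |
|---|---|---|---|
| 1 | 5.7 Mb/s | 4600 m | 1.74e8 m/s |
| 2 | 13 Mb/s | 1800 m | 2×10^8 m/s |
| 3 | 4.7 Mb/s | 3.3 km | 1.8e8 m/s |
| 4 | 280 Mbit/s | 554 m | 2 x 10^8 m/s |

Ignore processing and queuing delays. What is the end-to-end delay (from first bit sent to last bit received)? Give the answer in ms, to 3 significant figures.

L = 40 × 8 = 320 bits.
Transmission delays (L/R per hop): 0.0561404, 0.0246154, 0.0680851, 0.00114286 ms; sum = 0.149984 ms.
Propagation delays (d/s per hop): 0.0264368, 0.009, 0.0183333, 0.00277 ms; sum = 0.0565401 ms.
End-to-end = 0.207 ms.

0.207 ms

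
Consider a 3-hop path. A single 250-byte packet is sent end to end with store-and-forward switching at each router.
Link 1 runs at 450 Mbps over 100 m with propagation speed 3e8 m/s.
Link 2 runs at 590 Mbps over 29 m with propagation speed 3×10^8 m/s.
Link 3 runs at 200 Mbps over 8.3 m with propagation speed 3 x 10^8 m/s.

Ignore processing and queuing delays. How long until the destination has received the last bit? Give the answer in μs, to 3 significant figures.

L = 250 × 8 = 2000 bits.
Transmission delays (L/R per hop): 4.44444, 3.38983, 10 μs; sum = 17.8343 μs.
Propagation delays (d/s per hop): 0.333333, 0.0966667, 0.0276667 μs; sum = 0.457667 μs.
End-to-end = 18.3 μs.

18.3 μs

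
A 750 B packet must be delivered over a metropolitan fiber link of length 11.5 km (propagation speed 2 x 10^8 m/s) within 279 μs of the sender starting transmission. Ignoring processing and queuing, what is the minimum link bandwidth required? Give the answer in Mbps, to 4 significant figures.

L = 6000 bits.
Propagation delay = 11500 / 200000000 = 57.5 μs.
Transmission budget = 279 − 57.5 = 221.5 μs.
R ≥ L / t_tx = 6000 bits / 0.0002215 s = 27.09 Mbps.

27.09 Mbps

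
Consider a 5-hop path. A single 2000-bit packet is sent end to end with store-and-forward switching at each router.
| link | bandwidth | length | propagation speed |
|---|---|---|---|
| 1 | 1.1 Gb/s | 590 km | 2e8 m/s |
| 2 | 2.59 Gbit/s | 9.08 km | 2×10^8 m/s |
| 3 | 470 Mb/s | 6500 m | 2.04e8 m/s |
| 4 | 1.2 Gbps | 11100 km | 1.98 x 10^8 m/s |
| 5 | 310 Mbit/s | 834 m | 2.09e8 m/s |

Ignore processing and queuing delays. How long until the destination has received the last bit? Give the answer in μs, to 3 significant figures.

59100 μs

Transmission delays (L/R per hop): 1.81818, 0.772201, 4.25532, 1.66667, 6.45161 μs; sum = 14.964 μs.
Propagation delays (d/s per hop): 2950, 45.4, 31.8627, 56060.6, 3.99043 μs; sum = 59091.9 μs.
End-to-end = 59100 μs.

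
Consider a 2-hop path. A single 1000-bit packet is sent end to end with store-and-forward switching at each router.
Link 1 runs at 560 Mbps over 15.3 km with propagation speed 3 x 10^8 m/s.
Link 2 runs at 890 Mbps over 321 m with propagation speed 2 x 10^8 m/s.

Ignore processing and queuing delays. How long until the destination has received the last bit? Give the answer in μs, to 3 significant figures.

55.5 μs

Transmission delays (L/R per hop): 1.78571, 1.1236 μs; sum = 2.90931 μs.
Propagation delays (d/s per hop): 51, 1.605 μs; sum = 52.605 μs.
End-to-end = 55.5 μs.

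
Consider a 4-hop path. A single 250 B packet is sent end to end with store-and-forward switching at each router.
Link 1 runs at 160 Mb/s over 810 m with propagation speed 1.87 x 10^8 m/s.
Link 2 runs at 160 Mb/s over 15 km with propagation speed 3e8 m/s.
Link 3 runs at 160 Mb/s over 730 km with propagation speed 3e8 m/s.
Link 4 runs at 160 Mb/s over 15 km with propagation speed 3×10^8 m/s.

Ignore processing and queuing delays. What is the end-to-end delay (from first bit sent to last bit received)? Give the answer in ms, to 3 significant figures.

L = 250 × 8 = 2000 bits.
Transmission delay per hop = L/R = 2000/160000000 = 0.0125 ms; 4 hops → 0.05 ms.
Propagation delays (d/s per hop): 0.00433155, 0.05, 2.43333, 0.05 ms; sum = 2.53766 ms.
End-to-end = 2.59 ms.

2.59 ms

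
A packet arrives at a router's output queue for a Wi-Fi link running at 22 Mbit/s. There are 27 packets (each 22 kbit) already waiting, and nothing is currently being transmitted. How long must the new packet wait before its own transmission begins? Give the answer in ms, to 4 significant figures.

27.00 ms

Each queued packet: L/R = 22000/22000000 = 1 ms.
27 queued → 27 ms.
Queuing delay = 27.00 ms.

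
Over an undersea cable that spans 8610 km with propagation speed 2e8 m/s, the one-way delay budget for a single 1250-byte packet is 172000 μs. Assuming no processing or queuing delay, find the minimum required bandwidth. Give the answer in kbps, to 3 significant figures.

L = 10000 bits.
Propagation delay = 8610000 / 200000000 = 43050 μs.
Transmission budget = 172000 − 43050 = 128950 μs.
R ≥ L / t_tx = 10000 bits / 0.12895 s = 77.5 kbps.

77.5 kbps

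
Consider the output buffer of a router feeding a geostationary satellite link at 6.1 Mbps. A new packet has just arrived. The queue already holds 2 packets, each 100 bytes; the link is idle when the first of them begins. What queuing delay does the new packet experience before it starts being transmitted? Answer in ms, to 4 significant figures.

0.2623 ms

Each queued packet: L/R = 800/6100000 = 0.131148 ms.
2 queued → 0.262295 ms.
Queuing delay = 0.2623 ms.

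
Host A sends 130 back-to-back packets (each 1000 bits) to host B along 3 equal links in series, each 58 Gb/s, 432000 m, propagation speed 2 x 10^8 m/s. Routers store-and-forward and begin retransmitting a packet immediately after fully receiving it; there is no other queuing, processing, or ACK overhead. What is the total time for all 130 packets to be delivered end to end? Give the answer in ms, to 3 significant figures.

6.48 ms

Per-hop transmission t_tx = L/R = 1000/58000000000 = 1.72414e-05 ms.
Per-hop propagation t_prop = 432000/200000000 = 2.16 ms.
Pipeline fill: first packet needs 3·t_tx to clear all hops; remaining 129 packets each add one t_tx.
Total = (3+130-1)·t_tx + 3·t_prop = 132·1.72414e-05 + 3·2.16 = 6.48 ms.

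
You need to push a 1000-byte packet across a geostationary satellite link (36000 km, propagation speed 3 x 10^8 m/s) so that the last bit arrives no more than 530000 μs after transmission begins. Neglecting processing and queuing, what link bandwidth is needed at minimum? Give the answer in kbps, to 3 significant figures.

L = 8000 bits.
Propagation delay = 36000000 / 300000000 = 120000 μs.
Transmission budget = 530000 − 120000 = 410000 μs.
R ≥ L / t_tx = 8000 bits / 0.41 s = 19.5 kbps.

19.5 kbps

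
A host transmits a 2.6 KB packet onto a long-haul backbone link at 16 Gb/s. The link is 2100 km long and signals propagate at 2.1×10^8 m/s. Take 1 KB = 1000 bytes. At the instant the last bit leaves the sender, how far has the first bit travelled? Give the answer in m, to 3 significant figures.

273 m

t_tx = L/R = 20800/16000000000 = 1.3e-06 s.
Distance = s × t_tx = 210000000 × 1.3e-06 = 273 m.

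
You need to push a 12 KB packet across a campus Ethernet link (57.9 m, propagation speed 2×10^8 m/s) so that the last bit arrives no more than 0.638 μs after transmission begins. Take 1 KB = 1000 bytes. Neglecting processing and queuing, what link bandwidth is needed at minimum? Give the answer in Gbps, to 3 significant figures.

275 Gbps

L = 96000 bits.
Propagation delay = 57.9 / 200000000 = 0.2895 μs.
Transmission budget = 0.638 − 0.2895 = 0.3485 μs.
R ≥ L / t_tx = 96000 bits / 3.485e-07 s = 275 Gbps.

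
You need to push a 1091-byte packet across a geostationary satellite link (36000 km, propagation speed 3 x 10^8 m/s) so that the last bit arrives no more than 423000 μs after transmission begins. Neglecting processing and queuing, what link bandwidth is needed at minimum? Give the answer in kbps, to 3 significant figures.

L = 8728 bits.
Propagation delay = 36000000 / 300000000 = 120000 μs.
Transmission budget = 423000 − 120000 = 303000 μs.
R ≥ L / t_tx = 8728 bits / 0.303 s = 28.8 kbps.

28.8 kbps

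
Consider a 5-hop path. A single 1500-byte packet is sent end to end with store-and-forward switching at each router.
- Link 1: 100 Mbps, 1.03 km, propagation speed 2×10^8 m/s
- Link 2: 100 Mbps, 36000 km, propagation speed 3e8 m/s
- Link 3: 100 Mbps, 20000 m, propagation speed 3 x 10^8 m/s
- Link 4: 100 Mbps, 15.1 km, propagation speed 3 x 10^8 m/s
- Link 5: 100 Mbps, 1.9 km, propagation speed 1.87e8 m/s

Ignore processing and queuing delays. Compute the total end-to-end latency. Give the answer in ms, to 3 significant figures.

121 ms

L = 1500 × 8 = 12000 bits.
Transmission delay per hop = L/R = 12000/100000000 = 0.12 ms; 5 hops → 0.6 ms.
Propagation delays (d/s per hop): 0.00515, 120, 0.0666667, 0.0503333, 0.0101604 ms; sum = 120.132 ms.
End-to-end = 121 ms.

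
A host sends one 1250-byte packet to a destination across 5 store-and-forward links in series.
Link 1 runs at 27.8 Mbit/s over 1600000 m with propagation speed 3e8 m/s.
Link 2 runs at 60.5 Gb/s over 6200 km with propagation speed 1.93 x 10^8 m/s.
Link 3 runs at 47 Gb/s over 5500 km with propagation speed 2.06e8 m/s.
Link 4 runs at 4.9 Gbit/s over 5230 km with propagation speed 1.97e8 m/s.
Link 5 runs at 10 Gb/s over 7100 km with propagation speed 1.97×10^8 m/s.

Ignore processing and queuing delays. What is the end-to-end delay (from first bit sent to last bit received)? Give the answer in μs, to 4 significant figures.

127100 μs

L = 1250 × 8 = 10000 bits.
Transmission delays (L/R per hop): 359.712, 0.165289, 0.212766, 2.04082, 1 μs; sum = 363.131 μs.
Propagation delays (d/s per hop): 5333.33, 32124.4, 26699, 26548.2, 36040.6 μs; sum = 126746 μs.
End-to-end = 127100 μs.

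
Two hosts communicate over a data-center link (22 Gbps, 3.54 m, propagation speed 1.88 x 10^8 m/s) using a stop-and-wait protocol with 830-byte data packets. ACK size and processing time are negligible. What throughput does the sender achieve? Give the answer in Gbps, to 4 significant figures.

t_tx = L/R = 6640/22000000000 = 3.01818e-07 s.
t_prop = 3.54/188000000 = 1.88298e-08 s; RTT = 3.76596e-08 s.
Cycle = t_tx + RTT = 3.39478e-07 s.
Throughput = L / cycle = 6640 / 3.39478e-07 = 19.56 Gbps.

19.56 Gbps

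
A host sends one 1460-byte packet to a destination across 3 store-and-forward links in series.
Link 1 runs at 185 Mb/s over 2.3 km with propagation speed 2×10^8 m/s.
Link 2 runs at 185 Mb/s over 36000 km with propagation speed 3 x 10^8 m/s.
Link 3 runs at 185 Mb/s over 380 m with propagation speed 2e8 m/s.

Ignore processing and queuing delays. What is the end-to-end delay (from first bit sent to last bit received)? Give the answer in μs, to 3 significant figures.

120000 μs

L = 1460 × 8 = 11680 bits.
Transmission delay per hop = L/R = 11680/185000000 = 63.1351 μs; 3 hops → 189.405 μs.
Propagation delays (d/s per hop): 11.5, 120000, 1.9 μs; sum = 120013 μs.
End-to-end = 120000 μs.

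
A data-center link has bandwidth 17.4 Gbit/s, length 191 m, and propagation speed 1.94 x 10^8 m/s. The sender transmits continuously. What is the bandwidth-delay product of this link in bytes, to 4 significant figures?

2141 bytes

Propagation delay = 191 / 194000000 = 9.84536e-07 s.
BDP = R × t_prop = 17400000000 × 9.84536e-07 = 17130.9 bits.
In bytes: 17130.9/8 = 2141 bytes.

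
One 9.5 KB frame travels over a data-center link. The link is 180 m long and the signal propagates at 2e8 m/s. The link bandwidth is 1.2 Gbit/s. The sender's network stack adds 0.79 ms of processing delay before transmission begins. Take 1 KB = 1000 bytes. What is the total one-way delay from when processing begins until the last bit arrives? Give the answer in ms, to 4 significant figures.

0.8542 ms

L = 76000 bits.
Transmission delay = L/R = 76000 / 1200000000 = 0.0633333 ms.
Propagation delay = d/s = 180 m / 200000000 m/s = 0.0009 ms.
Plus processing delay 0.79 ms = 0.79 ms.
Total = 0.8542 ms.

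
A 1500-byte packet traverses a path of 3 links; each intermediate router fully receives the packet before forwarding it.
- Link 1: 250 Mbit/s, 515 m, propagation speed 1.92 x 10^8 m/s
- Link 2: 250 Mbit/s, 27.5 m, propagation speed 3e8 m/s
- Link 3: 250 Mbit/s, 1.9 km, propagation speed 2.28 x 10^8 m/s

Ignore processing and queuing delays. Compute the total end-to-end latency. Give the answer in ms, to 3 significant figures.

0.155 ms

L = 1500 × 8 = 12000 bits.
Transmission delay per hop = L/R = 12000/250000000 = 0.048 ms; 3 hops → 0.144 ms.
Propagation delays (d/s per hop): 0.00268229, 9.16667e-05, 0.00833333 ms; sum = 0.0111073 ms.
End-to-end = 0.155 ms.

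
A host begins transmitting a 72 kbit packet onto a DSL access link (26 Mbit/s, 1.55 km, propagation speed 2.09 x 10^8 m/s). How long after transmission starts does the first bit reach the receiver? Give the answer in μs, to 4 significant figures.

7.416 μs

First bit experiences only propagation delay: d/s = 1550/209000000 = 7.416 μs.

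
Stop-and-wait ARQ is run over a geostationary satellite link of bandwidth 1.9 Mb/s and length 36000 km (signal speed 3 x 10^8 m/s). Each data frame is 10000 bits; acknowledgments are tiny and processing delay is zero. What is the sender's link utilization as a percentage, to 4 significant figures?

t_tx = L/R = 10000/1900000 = 0.00526316 s.
t_prop = 36000000/300000000 = 0.12 s; RTT = 0.24 s.
Cycle = t_tx + RTT = 0.245263 s.
Utilization = t_tx / cycle = 0.00526316/0.245263 = 2.146 %.

2.146 %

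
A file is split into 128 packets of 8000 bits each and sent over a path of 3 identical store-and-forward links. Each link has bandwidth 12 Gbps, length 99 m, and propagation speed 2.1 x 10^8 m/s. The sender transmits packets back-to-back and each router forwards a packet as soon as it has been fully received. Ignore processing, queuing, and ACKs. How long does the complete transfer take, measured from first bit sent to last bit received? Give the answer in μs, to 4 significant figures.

Per-hop transmission t_tx = L/R = 8000/12000000000 = 0.666667 μs.
Per-hop propagation t_prop = 99/210000000 = 0.471429 μs.
Pipeline fill: first packet needs 3·t_tx to clear all hops; remaining 127 packets each add one t_tx.
Total = (3+128-1)·t_tx + 3·t_prop = 130·0.666667 + 3·0.471429 = 88.08 μs.

88.08 μs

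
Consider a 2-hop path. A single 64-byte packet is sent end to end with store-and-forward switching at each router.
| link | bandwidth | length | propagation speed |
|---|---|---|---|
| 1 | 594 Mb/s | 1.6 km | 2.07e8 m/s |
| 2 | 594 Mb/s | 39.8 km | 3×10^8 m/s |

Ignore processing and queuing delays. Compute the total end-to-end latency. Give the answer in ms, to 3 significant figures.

L = 64 × 8 = 512 bits.
Transmission delay per hop = L/R = 512/594000000 = 0.000861953 ms; 2 hops → 0.00172391 ms.
Propagation delays (d/s per hop): 0.00772947, 0.132667 ms; sum = 0.140396 ms.
End-to-end = 0.142 ms.

0.142 ms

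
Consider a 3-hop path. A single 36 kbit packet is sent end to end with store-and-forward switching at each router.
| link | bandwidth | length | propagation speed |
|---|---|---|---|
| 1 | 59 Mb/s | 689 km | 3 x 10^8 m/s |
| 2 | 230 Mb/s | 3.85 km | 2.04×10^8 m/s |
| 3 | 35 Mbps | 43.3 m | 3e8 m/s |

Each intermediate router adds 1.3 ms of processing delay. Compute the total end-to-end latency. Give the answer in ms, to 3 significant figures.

L = 36000 bits.
Transmission delays (L/R per hop): 0.610169, 0.156522, 1.02857 ms; sum = 1.79526 ms.
Propagation delays (d/s per hop): 2.29667, 0.0188725, 0.000144333 ms; sum = 2.31568 ms.
Processing at 2 router(s): 2 × 1.3 ms = 2.6 ms.
End-to-end = 6.71 ms.

6.71 ms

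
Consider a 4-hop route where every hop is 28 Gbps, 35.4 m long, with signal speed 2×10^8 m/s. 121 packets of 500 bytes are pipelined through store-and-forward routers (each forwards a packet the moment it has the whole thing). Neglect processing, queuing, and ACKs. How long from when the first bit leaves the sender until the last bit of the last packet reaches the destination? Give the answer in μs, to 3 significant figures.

18.4 μs

Per-hop transmission t_tx = L/R = 4000/28000000000 = 0.142857 μs.
Per-hop propagation t_prop = 35.4/200000000 = 0.177 μs.
Pipeline fill: first packet needs 4·t_tx to clear all hops; remaining 120 packets each add one t_tx.
Total = (4+121-1)·t_tx + 4·t_prop = 124·0.142857 + 4·0.177 = 18.4 μs.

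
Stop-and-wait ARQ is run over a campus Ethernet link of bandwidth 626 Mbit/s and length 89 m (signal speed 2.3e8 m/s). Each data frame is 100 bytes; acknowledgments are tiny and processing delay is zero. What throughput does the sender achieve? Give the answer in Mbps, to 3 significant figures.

390 Mbps

t_tx = L/R = 800/626000000 = 1.27796e-06 s.
t_prop = 89/2.3e+08 = 3.86957e-07 s; RTT = 7.73913e-07 s.
Cycle = t_tx + RTT = 2.05187e-06 s.
Throughput = L / cycle = 800 / 2.05187e-06 = 390 Mbps.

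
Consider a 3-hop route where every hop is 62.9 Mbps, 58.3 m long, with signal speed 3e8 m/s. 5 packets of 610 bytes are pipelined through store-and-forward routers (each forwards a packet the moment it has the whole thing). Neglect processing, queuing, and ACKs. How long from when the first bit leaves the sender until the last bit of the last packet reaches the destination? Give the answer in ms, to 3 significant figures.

0.544 ms

Per-hop transmission t_tx = L/R = 4880/62900000 = 0.0775835 ms.
Per-hop propagation t_prop = 58.3/300000000 = 0.000194333 ms.
Pipeline fill: first packet needs 3·t_tx to clear all hops; remaining 4 packets each add one t_tx.
Total = (3+5-1)·t_tx + 3·t_prop = 7·0.0775835 + 3·0.000194333 = 0.544 ms.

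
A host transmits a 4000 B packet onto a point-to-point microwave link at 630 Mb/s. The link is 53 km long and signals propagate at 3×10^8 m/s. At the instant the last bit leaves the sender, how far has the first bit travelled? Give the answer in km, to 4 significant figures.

t_tx = L/R = 32000/630000000 = 5.07937e-05 s.
Distance = s × t_tx = 300000000 × 5.07937e-05 = 15.24 km.

15.24 km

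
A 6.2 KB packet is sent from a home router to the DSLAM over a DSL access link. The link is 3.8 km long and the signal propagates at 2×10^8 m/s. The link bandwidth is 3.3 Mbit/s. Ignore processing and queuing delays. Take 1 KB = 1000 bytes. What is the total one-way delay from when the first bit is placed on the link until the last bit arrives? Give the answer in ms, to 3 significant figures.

15.0 ms

L = 49600 bits.
Transmission delay = L/R = 49600 / 3300000 = 15.0303 ms.
Propagation delay = d/s = 3800 m / 200000000 m/s = 0.019 ms.
Total = 15.0 ms.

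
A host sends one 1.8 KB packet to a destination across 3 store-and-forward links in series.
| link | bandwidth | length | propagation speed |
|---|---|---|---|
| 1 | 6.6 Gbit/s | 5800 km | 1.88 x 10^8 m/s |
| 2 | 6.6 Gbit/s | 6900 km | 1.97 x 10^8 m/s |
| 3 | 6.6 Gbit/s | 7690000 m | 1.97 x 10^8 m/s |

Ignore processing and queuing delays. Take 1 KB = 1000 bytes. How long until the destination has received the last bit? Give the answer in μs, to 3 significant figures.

105000 μs

L = 14400 bits.
Transmission delay per hop = L/R = 14400/6600000000 = 2.18182 μs; 3 hops → 6.54545 μs.
Propagation delays (d/s per hop): 30851.1, 35025.4, 39035.5 μs; sum = 104912 μs.
End-to-end = 105000 μs.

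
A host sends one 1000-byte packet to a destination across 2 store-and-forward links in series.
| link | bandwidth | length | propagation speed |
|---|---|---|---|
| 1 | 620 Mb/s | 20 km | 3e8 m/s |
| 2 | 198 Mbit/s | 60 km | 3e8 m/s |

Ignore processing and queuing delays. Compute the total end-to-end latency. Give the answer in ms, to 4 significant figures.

0.3200 ms

L = 1000 × 8 = 8000 bits.
Transmission delays (L/R per hop): 0.0129032, 0.040404 ms; sum = 0.0533073 ms.
Propagation delays (d/s per hop): 0.0666667, 0.2 ms; sum = 0.266667 ms.
End-to-end = 0.3200 ms.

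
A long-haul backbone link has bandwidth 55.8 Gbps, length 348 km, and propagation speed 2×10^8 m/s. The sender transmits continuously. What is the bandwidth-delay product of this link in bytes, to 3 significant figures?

Propagation delay = 348000 / 200000000 = 0.00174 s.
BDP = R × t_prop = 55800000000 × 0.00174 = 97092000 bits.
In bytes: 97092000/8 = 12100000 bytes.

12100000 bytes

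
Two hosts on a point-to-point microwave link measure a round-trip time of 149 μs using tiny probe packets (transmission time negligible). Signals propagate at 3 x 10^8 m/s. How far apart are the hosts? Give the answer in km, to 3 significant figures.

One-way propagation = RTT/2 = 74.5 μs.
d = s × t = 300000000 × 7.45e-05 = 22.4 km.

22.4 km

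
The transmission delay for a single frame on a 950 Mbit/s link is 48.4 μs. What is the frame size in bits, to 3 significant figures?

46000 bits

L = R × t_tx = 950000000 b/s × 4.84e-05 s = 45980 bits.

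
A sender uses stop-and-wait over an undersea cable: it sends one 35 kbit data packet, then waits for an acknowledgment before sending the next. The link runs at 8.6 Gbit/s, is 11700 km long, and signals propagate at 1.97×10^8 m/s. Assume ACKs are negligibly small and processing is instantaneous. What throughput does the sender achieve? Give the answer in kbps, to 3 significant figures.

295 kbps

t_tx = L/R = 35000/8600000000 = 4.06977e-06 s.
t_prop = 11700000/197000000 = 0.0593909 s; RTT = 0.118782 s.
Cycle = t_tx + RTT = 0.118786 s.
Throughput = L / cycle = 35000 / 0.118786 = 295 kbps.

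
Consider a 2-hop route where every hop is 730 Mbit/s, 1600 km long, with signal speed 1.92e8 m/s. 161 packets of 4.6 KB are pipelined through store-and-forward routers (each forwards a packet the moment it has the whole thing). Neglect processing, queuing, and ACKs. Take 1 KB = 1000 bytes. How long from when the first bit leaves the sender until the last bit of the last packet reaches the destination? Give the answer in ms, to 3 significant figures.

24.8 ms

Per-hop transmission t_tx = L/R = 36800/730000000 = 0.050411 ms.
Per-hop propagation t_prop = 1600000/192000000 = 8.33333 ms.
Pipeline fill: first packet needs 2·t_tx to clear all hops; remaining 160 packets each add one t_tx.
Total = (2+161-1)·t_tx + 2·t_prop = 162·0.050411 + 2·8.33333 = 24.8 ms.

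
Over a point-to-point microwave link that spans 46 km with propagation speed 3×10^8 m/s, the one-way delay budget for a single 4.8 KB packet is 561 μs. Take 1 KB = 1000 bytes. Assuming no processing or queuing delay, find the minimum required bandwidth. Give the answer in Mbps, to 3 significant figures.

L = 38400 bits.
Propagation delay = 46000 / 300000000 = 153.333 μs.
Transmission budget = 561 − 153.333 = 407.667 μs.
R ≥ L / t_tx = 38400 bits / 0.000407667 s = 94.2 Mbps.

94.2 Mbps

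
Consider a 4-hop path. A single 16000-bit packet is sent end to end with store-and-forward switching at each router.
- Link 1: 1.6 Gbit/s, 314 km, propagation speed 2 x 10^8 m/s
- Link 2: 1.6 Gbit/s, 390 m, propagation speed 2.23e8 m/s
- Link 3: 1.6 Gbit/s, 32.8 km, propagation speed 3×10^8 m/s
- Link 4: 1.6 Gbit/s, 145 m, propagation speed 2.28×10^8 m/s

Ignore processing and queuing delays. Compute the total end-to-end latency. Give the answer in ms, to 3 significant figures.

Transmission delay per hop = L/R = 16000/1600000000 = 0.01 ms; 4 hops → 0.04 ms.
Propagation delays (d/s per hop): 1.57, 0.00174888, 0.109333, 0.000635965 ms; sum = 1.68172 ms.
End-to-end = 1.72 ms.

1.72 ms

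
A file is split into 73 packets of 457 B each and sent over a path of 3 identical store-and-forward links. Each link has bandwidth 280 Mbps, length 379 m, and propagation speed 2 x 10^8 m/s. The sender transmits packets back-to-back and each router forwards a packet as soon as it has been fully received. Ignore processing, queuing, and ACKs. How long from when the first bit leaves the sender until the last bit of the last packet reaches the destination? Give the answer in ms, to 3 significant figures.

0.985 ms

Per-hop transmission t_tx = L/R = 3656/280000000 = 0.0130571 ms.
Per-hop propagation t_prop = 379/200000000 = 0.001895 ms.
Pipeline fill: first packet needs 3·t_tx to clear all hops; remaining 72 packets each add one t_tx.
Total = (3+73-1)·t_tx + 3·t_prop = 75·0.0130571 + 3·0.001895 = 0.985 ms.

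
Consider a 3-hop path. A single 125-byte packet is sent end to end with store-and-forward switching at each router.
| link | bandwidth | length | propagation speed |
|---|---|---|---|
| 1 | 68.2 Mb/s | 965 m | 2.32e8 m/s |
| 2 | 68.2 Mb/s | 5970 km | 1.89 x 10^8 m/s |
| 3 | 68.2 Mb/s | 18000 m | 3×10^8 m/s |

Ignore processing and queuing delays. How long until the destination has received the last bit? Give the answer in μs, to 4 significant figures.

L = 125 × 8 = 1000 bits.
Transmission delay per hop = L/R = 1000/68200000 = 14.6628 μs; 3 hops → 43.9883 μs.
Propagation delays (d/s per hop): 4.15948, 31587.3, 60 μs; sum = 31651.5 μs.
End-to-end = 31700 μs.

31700 μs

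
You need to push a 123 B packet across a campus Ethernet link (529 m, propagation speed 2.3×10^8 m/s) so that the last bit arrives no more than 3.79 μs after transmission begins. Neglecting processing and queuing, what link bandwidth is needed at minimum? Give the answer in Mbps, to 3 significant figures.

660 Mbps

L = 984 bits.
Propagation delay = 529 / 2.3e+08 = 2.3 μs.
Transmission budget = 3.79 − 2.3 = 1.49 μs.
R ≥ L / t_tx = 984 bits / 1.49e-06 s = 660 Mbps.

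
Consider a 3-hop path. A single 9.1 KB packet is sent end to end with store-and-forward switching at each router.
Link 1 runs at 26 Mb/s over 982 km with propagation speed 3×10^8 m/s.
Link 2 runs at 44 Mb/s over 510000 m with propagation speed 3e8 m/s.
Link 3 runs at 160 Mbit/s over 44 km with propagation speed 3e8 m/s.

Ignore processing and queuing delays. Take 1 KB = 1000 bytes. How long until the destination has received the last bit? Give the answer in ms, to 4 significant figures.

L = 72800 bits.
Transmission delays (L/R per hop): 2.8, 1.65455, 0.455 ms; sum = 4.90955 ms.
Propagation delays (d/s per hop): 3.27333, 1.7, 0.146667 ms; sum = 5.12 ms.
End-to-end = 10.03 ms.

10.03 ms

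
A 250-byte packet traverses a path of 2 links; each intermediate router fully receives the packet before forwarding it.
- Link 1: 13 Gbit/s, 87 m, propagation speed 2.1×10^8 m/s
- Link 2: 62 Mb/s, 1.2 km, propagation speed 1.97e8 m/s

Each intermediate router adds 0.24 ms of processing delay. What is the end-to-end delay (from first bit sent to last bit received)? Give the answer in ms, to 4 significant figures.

0.2789 ms

L = 250 × 8 = 2000 bits.
Transmission delays (L/R per hop): 0.000153846, 0.0322581 ms; sum = 0.0324119 ms.
Propagation delays (d/s per hop): 0.000414286, 0.00609137 ms; sum = 0.00650566 ms.
Processing at 1 router(s): 1 × 0.24 ms = 0.24 ms.
End-to-end = 0.2789 ms.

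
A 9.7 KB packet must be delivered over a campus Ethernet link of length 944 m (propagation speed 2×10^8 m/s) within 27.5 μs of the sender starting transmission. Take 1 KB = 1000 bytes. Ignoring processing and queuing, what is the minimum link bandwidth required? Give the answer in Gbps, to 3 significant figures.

L = 77600 bits.
Propagation delay = 944 / 200000000 = 4.72 μs.
Transmission budget = 27.5 − 4.72 = 22.78 μs.
R ≥ L / t_tx = 77600 bits / 2.278e-05 s = 3.41 Gbps.

3.41 Gbps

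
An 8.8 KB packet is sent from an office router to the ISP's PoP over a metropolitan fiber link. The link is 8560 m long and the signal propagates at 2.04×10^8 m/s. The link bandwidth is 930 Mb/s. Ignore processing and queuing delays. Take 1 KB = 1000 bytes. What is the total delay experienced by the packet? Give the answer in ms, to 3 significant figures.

L = 70400 bits.
Transmission delay = L/R = 70400 / 930000000 = 0.0756989 ms.
Propagation delay = d/s = 8560 m / 204000000 m/s = 0.0419608 ms.
Total = 0.118 ms.

0.118 ms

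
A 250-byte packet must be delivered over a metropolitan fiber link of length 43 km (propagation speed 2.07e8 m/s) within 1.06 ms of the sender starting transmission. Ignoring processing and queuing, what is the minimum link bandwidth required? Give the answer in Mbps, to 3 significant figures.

2.35 Mbps

L = 2000 bits.
Propagation delay = 43000 / 2.07e+08 = 0.207729 ms.
Transmission budget = 1.06 − 0.207729 = 0.852271 ms.
R ≥ L / t_tx = 2000 bits / 0.000852271 s = 2.35 Mbps.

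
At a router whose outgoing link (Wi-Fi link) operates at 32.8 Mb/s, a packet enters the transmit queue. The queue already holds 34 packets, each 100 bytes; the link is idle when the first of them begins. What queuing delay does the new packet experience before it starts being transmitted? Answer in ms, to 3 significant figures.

0.829 ms

Each queued packet: L/R = 800/3.28e+07 = 0.0243902 ms.
34 queued → 0.829268 ms.
Queuing delay = 0.829 ms.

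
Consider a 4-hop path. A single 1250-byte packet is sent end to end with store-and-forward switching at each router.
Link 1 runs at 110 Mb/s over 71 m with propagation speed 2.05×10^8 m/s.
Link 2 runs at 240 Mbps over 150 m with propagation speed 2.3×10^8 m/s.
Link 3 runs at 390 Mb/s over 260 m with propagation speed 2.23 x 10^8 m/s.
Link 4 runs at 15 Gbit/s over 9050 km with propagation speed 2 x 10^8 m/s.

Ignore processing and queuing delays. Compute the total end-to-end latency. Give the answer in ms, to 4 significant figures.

L = 1250 × 8 = 10000 bits.
Transmission delays (L/R per hop): 0.0909091, 0.0416667, 0.025641, 0.000666667 ms; sum = 0.158883 ms.
Propagation delays (d/s per hop): 0.000346341, 0.000652174, 0.00116592, 45.25 ms; sum = 45.2522 ms.
End-to-end = 45.41 ms.

45.41 ms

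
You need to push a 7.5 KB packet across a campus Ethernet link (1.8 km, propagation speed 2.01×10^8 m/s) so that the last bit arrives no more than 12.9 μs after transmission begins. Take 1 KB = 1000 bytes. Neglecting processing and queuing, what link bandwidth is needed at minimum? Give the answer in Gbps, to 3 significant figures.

15.2 Gbps

L = 60000 bits.
Propagation delay = 1800 / 2.01e+08 = 8.95522 μs.
Transmission budget = 12.9 − 8.95522 = 3.94478 μs.
R ≥ L / t_tx = 60000 bits / 3.94478e-06 s = 15.2 Gbps.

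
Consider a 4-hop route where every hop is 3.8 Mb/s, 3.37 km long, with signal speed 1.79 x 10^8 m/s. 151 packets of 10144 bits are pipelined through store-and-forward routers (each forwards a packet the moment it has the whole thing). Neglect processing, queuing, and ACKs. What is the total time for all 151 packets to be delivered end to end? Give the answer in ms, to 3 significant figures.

Per-hop transmission t_tx = L/R = 10144/3800000 = 2.66947 ms.
Per-hop propagation t_prop = 3370/179000000 = 0.0188268 ms.
Pipeline fill: first packet needs 4·t_tx to clear all hops; remaining 150 packets each add one t_tx.
Total = (4+151-1)·t_tx + 4·t_prop = 154·2.66947 + 4·0.0188268 = 411 ms.

411 ms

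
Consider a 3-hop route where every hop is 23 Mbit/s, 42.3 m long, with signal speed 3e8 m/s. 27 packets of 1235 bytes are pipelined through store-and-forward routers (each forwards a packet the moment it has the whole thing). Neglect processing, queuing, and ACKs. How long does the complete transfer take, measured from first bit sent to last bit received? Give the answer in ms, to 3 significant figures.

Per-hop transmission t_tx = L/R = 9880/23000000 = 0.429565 ms.
Per-hop propagation t_prop = 42.3/300000000 = 0.000141 ms.
Pipeline fill: first packet needs 3·t_tx to clear all hops; remaining 26 packets each add one t_tx.
Total = (3+27-1)·t_tx + 3·t_prop = 29·0.429565 + 3·0.000141 = 12.5 ms.

12.5 ms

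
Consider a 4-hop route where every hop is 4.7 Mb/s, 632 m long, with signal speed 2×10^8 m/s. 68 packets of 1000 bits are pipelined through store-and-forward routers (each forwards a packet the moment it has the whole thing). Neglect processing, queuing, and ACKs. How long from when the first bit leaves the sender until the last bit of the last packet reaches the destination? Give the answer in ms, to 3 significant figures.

Per-hop transmission t_tx = L/R = 1000/4700000 = 0.212766 ms.
Per-hop propagation t_prop = 632/200000000 = 0.00316 ms.
Pipeline fill: first packet needs 4·t_tx to clear all hops; remaining 67 packets each add one t_tx.
Total = (4+68-1)·t_tx + 4·t_prop = 71·0.212766 + 4·0.00316 = 15.1 ms.

15.1 ms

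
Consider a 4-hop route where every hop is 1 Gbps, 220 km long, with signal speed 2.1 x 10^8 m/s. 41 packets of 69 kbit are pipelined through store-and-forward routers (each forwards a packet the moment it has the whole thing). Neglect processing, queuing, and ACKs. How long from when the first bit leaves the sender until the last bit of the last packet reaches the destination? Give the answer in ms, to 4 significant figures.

7.226 ms

Per-hop transmission t_tx = L/R = 69000/1000000000 = 0.069 ms.
Per-hop propagation t_prop = 220000/210000000 = 1.04762 ms.
Pipeline fill: first packet needs 4·t_tx to clear all hops; remaining 40 packets each add one t_tx.
Total = (4+41-1)·t_tx + 4·t_prop = 44·0.069 + 4·1.04762 = 7.226 ms.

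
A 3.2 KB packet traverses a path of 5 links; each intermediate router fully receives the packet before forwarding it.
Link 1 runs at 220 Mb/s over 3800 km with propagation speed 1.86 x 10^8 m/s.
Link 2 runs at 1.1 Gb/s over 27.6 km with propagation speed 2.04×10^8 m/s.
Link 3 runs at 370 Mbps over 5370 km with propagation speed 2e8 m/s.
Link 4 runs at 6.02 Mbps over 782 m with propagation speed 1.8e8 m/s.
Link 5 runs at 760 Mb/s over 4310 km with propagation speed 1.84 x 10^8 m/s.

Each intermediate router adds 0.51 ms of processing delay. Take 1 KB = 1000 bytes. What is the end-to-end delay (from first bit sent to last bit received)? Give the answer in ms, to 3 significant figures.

L = 25600 bits.
Transmission delays (L/R per hop): 0.116364, 0.0232727, 0.0691892, 4.25249, 0.0336842 ms; sum = 4.495 ms.
Propagation delays (d/s per hop): 20.4301, 0.135294, 26.85, 0.00434444, 23.4239 ms; sum = 70.8437 ms.
Processing at 4 router(s): 4 × 0.51 ms = 2.04 ms.
End-to-end = 77.4 ms.

77.4 ms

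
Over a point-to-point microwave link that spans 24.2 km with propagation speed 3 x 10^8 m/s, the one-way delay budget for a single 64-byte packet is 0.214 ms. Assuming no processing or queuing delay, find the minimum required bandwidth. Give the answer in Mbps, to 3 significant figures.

L = 512 bits.
Propagation delay = 24200 / 300000000 = 0.0806667 ms.
Transmission budget = 0.214 − 0.0806667 = 0.133333 ms.
R ≥ L / t_tx = 512 bits / 0.000133333 s = 3.84 Mbps.

3.84 Mbps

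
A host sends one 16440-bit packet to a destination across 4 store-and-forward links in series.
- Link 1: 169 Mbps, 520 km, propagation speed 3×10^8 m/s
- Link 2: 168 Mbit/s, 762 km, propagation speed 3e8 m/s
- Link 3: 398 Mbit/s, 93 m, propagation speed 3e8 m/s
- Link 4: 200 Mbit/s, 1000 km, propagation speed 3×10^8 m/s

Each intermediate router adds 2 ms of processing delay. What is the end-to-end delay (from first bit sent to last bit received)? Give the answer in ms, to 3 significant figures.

13.9 ms

Transmission delays (L/R per hop): 0.0972781, 0.0978571, 0.0413065, 0.0822 ms; sum = 0.318642 ms.
Propagation delays (d/s per hop): 1.73333, 2.54, 0.00031, 3.33333 ms; sum = 7.60698 ms.
Processing at 3 router(s): 3 × 2 ms = 6 ms.
End-to-end = 13.9 ms.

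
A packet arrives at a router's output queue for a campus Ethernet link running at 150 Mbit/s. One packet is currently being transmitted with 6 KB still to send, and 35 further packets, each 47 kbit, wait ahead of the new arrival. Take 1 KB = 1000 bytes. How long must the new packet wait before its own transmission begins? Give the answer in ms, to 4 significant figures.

11.29 ms

Each queued packet: L/R = 47000/150000000 = 0.313333 ms.
35 queued → 10.9667 ms.
Plus remaining 48000 bits of current packet: 0.32 ms.
Queuing delay = 11.29 ms.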